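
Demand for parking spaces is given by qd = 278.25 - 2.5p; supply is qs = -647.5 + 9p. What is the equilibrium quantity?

Set qd = qs: 278.25 - 2.5p = -647.5 + 9p.
925.75 = 11.5p, so p* = 80.5.
q* = 278.25 − 2.5(80.5) = 77.

q* = 77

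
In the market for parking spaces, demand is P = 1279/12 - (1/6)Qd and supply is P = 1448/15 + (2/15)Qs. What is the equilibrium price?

Set the two price expressions equal: 1279/12 - (1/6)Q = 1448/15 + (2/15)Q.
10.05 = 0.3Q, so Q* = 33.5.
P* = 1279/12 − (1/6)(33.5) = 101.

P* = 101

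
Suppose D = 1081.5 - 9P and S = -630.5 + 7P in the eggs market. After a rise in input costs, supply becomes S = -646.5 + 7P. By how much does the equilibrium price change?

Original equilibrium: P* = 107, Q* = 118.5.
New equilibrium: 1081.5 - 9P = -646.5 + 7P, so 1728 = 16P and P' = 108; Q' = 1081.5 − 9(108) = 109.5.
Change in price: 108 − 107 = 1.

ΔP = 1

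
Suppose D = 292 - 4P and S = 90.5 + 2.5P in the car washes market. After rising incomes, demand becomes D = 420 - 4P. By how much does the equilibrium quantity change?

Original equilibrium: P* = 31, Q* = 168.
New equilibrium: 420 - 4P = 90.5 + 2.5P, so 329.5 = 6.5P and P' = 659/13; Q' = 420 − 4(659/13) = 2824/13.
Change in quantity: 2824/13 − 168 = 640/13.

ΔQ = 640/13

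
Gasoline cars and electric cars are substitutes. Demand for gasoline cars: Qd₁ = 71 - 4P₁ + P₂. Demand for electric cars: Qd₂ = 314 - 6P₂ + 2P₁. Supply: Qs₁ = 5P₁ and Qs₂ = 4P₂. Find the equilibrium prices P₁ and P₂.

Market 1: 71 - 4P₁ + P₂ = 5P₁ → 9P₁ - P₂ = 71.
Market 2: 10P₂ - 2P₁ = 314.
Eliminating P₂: 10×(1) + 1×(2) gives 88P₁ = 1024, so P₁ = 128/11.
Back-substitute into (2): P₂ = (314 + 2×128/11) / 10 = 371/11.

P₁ = 128/11, P₂ = 371/11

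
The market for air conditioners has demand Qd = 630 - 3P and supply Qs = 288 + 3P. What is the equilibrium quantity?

Q* = 459

Set Qd = Qs: 630 - 3P = 288 + 3P.
342 = 6P, so P* = 57.
Q* = 630 − 3(57) = 459.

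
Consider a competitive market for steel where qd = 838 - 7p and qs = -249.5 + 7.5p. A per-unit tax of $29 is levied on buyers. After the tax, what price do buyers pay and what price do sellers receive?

Pre-tax equilibrium: p* = 75, q* = 313.
Tax on buyers shifts demand to qd = 838 − 7(p + 29) = 635 - 7p.
635 - 7p = -249.5 + 7.5p gives seller price ps = 61; buyers pay pb = 61 + 29 = 90.
New quantity: q = 838 − 7(90) = 208.

Buyers pay $90, sellers receive $61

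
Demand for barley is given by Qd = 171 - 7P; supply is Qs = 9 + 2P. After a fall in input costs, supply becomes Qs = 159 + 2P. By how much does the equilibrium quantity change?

Original equilibrium: P* = 18, Q* = 45.
New equilibrium: 171 - 7P = 159 + 2P, so 12 = 9P and P' = 4/3; Q' = 171 − 7(4/3) = 485/3.
Change in quantity: 485/3 − 45 = 350/3.

ΔQ = 350/3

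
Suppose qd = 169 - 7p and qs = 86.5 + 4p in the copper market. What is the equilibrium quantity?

q* = 116.5

Set qd = qs: 169 - 7p = 86.5 + 4p.
82.5 = 11p, so p* = 7.5.
q* = 169 − 7(7.5) = 116.5.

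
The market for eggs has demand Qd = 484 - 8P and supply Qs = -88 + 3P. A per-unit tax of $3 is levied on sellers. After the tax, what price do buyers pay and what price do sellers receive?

Buyers pay 581/11, sellers receive 548/11

Pre-tax equilibrium: P* = 52, Q* = 68.
Tax on sellers shifts supply to Qs = -88 + 3(P − 3) = -97 + 3P.
484 - 8P = -97 + 3P gives buyer price Pb = 581/11; sellers receive Ps = 581/11 − 3 = 548/11.
New quantity: Q = 484 − 8(581/11) = 676/11.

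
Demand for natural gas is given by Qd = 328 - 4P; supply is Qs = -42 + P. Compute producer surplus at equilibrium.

Producer surplus = 512

Equilibrium: 328 - 4P = -42 + P gives P* = 74, Q* = 32.
Supply starts at P = 42 (where Qs = 0).
PS = ½(74 − 42)(32) = 512.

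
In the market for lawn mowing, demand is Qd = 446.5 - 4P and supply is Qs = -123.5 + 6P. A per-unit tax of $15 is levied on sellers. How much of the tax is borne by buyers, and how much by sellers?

Pre-tax equilibrium: P* = 57, Q* = 218.5.
Tax on sellers shifts supply to Qs = -123.5 + 6(P − 15) = -213.5 + 6P.
446.5 - 4P = -213.5 + 6P gives buyer price Pb = 66; sellers receive Ps = 66 − 15 = 51.
New quantity: Q = 446.5 − 4(66) = 182.5.
Buyer burden = 66 − 57 = 9; seller burden = 57 − 51 = 6.

Buyers bear $9, sellers bear $6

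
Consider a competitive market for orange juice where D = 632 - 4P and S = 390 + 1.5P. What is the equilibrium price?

P* = 44

Set D = S: 632 - 4P = 390 + 1.5P.
242 = 5.5P, so P* = 44.
Q* = 632 − 4(44) = 456.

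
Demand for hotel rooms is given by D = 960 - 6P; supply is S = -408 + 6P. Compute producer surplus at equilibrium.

Producer surplus = 6348

Equilibrium: 960 - 6P = -408 + 6P gives P* = 114, Q* = 276.
Supply starts at P = 68 (where S = 0).
PS = ½(114 − 68)(276) = 6348.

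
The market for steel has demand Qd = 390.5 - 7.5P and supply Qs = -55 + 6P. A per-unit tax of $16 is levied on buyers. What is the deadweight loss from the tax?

Deadweight loss = 1280/3

Pre-tax equilibrium: P* = 33, Q* = 143.
Tax on buyers shifts demand to Qd = 390.5 − 7.5(P + 16) = 270.5 - 7.5P.
270.5 - 7.5P = -55 + 6P gives seller price Ps = 217/9; buyers pay Pb = 217/9 + 16 = 361/9.
New quantity: Q = 390.5 − 7.5(361/9) = 269/3.
DWL = ½ × 16 × (143 − 269/3) = 1280/3.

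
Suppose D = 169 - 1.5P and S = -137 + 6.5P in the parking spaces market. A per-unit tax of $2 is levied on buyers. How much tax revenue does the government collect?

Tax revenue = 218.375

Pre-tax equilibrium: P* = 38.25, Q* = 111.625.
Tax on buyers shifts demand to D = 169 − 1.5(P + 2) = 166 - 1.5P.
166 - 1.5P = -137 + 6.5P gives seller price Ps = 37.875; buyers pay Pb = 37.875 + 2 = 39.875.
New quantity: Q = 169 − 1.5(39.875) = 109.1875.
Revenue = 2 × 109.1875 = 218.375.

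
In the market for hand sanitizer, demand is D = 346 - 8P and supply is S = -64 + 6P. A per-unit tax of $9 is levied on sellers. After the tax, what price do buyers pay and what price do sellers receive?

Pre-tax equilibrium: P* = 205/7, Q* = 782/7.
Tax on sellers shifts supply to S = -64 + 6(P − 9) = -118 + 6P.
346 - 8P = -118 + 6P gives buyer price Pb = 232/7; sellers receive Ps = 232/7 − 9 = 169/7.
New quantity: Q = 346 − 8(232/7) = 566/7.

Buyers pay 232/7, sellers receive 169/7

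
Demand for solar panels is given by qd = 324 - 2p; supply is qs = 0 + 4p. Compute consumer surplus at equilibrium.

Consumer surplus = 11664

Equilibrium: 324 - 2p = 0 + 4p gives p* = 54, q* = 216.
Demand choke price (qd = 0): p = 162.
CS = ½(162 − 54)(216) = 11664.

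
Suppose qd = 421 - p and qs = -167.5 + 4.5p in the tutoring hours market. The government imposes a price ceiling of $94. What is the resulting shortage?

Shortage = 71.5

Equilibrium price would be p* = 107, so the ceiling at 94 binds.
At p = 94: qd = 421 − 1(94) = 327, qs = -167.5 + 4.5(94) = 255.5.
Shortage = 327 − 255.5 = 71.5.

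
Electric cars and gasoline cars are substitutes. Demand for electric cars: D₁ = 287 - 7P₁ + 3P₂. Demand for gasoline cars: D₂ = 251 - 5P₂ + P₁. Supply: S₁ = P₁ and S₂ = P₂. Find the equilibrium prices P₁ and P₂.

Market 1: 287 - 7P₁ + 3P₂ = P₁ → 8P₁ - 3P₂ = 287.
Market 2: 6P₂ - P₁ = 251.
Eliminating P₂: 6×(1) + 3×(2) gives 45P₁ = 2475, so P₁ = 55.
Back-substitute into (2): P₂ = (251 + 1×55) / 6 = 51.

P₁ = 55, P₂ = 51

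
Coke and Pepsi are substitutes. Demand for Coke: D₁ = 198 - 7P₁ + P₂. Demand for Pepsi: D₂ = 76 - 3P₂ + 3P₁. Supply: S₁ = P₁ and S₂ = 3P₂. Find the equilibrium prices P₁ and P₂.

P₁ = 1264/45, P₂ = 1202/45

Market 1: 198 - 7P₁ + P₂ = P₁ → 8P₁ - P₂ = 198.
Market 2: 6P₂ - 3P₁ = 76.
Eliminating P₂: 6×(1) + 1×(2) gives 45P₁ = 1264, so P₁ = 1264/45.
Back-substitute into (2): P₂ = (76 + 3×1264/45) / 6 = 1202/45.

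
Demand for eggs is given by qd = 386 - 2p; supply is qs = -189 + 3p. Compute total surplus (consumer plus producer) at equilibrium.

Total surplus = 10140

Equilibrium: 386 - 2p = -189 + 3p gives p* = 115, q* = 156.
Demand choke price: p = 193; supply starts at p = 63.
CS = ½(193 − 115)(156) = 6084; PS = ½(115 − 63)(156) = 4056.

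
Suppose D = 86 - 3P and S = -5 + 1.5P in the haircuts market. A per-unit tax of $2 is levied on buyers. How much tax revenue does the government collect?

Tax revenue = 140/3

Pre-tax equilibrium: P* = 182/9, Q* = 76/3.
Tax on buyers shifts demand to D = 86 − 3(P + 2) = 80 - 3P.
80 - 3P = -5 + 1.5P gives seller price Ps = 170/9; buyers pay Pb = 170/9 + 2 = 188/9.
New quantity: Q = 86 − 3(188/9) = 70/3.
Revenue = 2 × 70/3 = 140/3.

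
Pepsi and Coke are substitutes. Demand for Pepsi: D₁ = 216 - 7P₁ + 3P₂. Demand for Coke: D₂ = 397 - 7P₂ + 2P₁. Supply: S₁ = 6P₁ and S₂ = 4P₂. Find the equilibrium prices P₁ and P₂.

P₁ = 3567/137, P₂ = 5593/137

Market 1: 216 - 7P₁ + 3P₂ = 6P₁ → 13P₁ - 3P₂ = 216.
Market 2: 11P₂ - 2P₁ = 397.
Eliminating P₂: 11×(1) + 3×(2) gives 137P₁ = 3567, so P₁ = 3567/137.
Back-substitute into (2): P₂ = (397 + 2×3567/137) / 11 = 5593/137.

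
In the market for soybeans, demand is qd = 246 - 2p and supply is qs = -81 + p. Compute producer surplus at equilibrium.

Equilibrium: 246 - 2p = -81 + p gives p* = 109, q* = 28.
Supply starts at p = 81 (where qs = 0).
PS = ½(109 − 81)(28) = 392.

Producer surplus = 392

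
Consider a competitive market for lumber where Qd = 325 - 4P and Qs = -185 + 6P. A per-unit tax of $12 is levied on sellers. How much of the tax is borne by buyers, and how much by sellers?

Buyers bear $7.2, sellers bear $4.8

Pre-tax equilibrium: P* = 51, Q* = 121.
Tax on sellers shifts supply to Qs = -185 + 6(P − 12) = -257 + 6P.
325 - 4P = -257 + 6P gives buyer price Pb = 58.2; sellers receive Ps = 58.2 − 12 = 46.2.
New quantity: Q = 325 − 4(58.2) = 92.2.
Buyer burden = 58.2 − 51 = 7.2; seller burden = 51 − 46.2 = 4.8.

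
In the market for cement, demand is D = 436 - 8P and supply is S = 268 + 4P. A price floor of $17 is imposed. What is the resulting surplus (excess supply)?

Surplus = 36

Equilibrium price would be P* = 14, so the floor at 17 binds.
At P = 17: D = 300, S = 336.
Surplus = 336 − 300 = 36.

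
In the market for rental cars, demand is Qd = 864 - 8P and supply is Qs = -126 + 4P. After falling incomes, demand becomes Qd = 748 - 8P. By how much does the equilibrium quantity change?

Original equilibrium: P* = 82.5, Q* = 204.
New equilibrium: 748 - 8P = -126 + 4P, so 874 = 12P and P' = 437/6; Q' = 748 − 8(437/6) = 496/3.
Change in quantity: 496/3 − 204 = -116/3.

ΔQ = -116/3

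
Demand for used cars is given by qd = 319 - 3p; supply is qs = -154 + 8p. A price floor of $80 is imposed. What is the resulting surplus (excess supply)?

Equilibrium price would be p* = 43, so the floor at 80 binds.
At p = 80: qd = 79, qs = 486.
Surplus = 486 − 79 = 407.

Surplus = 407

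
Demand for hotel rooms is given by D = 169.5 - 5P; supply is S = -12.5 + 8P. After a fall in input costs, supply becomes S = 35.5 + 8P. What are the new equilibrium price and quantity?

Original equilibrium: P* = 14, Q* = 99.5.
New equilibrium: 169.5 - 5P = 35.5 + 8P, so 134 = 13P and P' = 134/13; Q' = 169.5 − 5(134/13) = 3067/26.

P' = 134/13, Q' = 3067/26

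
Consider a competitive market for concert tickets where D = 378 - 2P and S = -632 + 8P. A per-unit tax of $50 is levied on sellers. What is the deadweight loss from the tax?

Deadweight loss = 2000

Pre-tax equilibrium: P* = 101, Q* = 176.
Tax on sellers shifts supply to S = -632 + 8(P − 50) = -1032 + 8P.
378 - 2P = -1032 + 8P gives buyer price Pb = 141; sellers receive Ps = 141 − 50 = 91.
New quantity: Q = 378 − 2(141) = 96.
DWL = ½ × 50 × (176 − 96) = 2000.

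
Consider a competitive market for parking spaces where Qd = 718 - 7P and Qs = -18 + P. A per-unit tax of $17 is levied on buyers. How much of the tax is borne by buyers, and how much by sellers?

Pre-tax equilibrium: P* = 92, Q* = 74.
Tax on buyers shifts demand to Qd = 718 − 7(P + 17) = 599 - 7P.
599 - 7P = -18 + P gives seller price Ps = 77.125; buyers pay Pb = 77.125 + 17 = 94.125.
New quantity: Q = 718 − 7(94.125) = 59.125.
Buyer burden = 94.125 − 92 = 2.125; seller burden = 92 − 77.125 = 14.875.

Buyers bear $2.125, sellers bear $14.875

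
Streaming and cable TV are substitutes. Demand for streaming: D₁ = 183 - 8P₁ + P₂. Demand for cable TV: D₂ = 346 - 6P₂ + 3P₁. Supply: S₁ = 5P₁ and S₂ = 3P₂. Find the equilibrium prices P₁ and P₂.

Market 1: 183 - 8P₁ + P₂ = 5P₁ → 13P₁ - P₂ = 183.
Market 2: 9P₂ - 3P₁ = 346.
Eliminating P₂: 9×(1) + 1×(2) gives 114P₁ = 1993, so P₁ = 1993/114.
Back-substitute into (2): P₂ = (346 + 3×1993/114) / 9 = 5047/114.

P₁ = 1993/114, P₂ = 5047/114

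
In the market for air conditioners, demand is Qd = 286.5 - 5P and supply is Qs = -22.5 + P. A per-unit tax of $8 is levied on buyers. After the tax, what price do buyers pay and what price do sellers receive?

Pre-tax equilibrium: P* = 51.5, Q* = 29.
Tax on buyers shifts demand to Qd = 286.5 − 5(P + 8) = 246.5 - 5P.
246.5 - 5P = -22.5 + P gives seller price Ps = 269/6; buyers pay Pb = 269/6 + 8 = 317/6.
New quantity: Q = 286.5 − 5(317/6) = 67/3.

Buyers pay 317/6, sellers receive 269/6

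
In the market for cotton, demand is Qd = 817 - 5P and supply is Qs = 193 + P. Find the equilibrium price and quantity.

P* = 104, Q* = 297

Set Qd = Qs: 817 - 5P = 193 + P.
624 = 6P, so P* = 104.
Q* = 817 − 5(104) = 297.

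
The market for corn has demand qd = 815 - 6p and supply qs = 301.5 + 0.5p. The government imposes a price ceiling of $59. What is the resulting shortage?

Shortage = 130

Equilibrium price would be p* = 79, so the ceiling at 59 binds.
At p = 59: qd = 815 − 6(59) = 461, qs = 301.5 + 0.5(59) = 331.
Shortage = 461 − 331 = 130.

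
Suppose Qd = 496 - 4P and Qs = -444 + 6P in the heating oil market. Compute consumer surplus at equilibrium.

Consumer surplus = 1800

Equilibrium: 496 - 4P = -444 + 6P gives P* = 94, Q* = 120.
Demand choke price (Qd = 0): P = 124.
CS = ½(124 − 94)(120) = 1800.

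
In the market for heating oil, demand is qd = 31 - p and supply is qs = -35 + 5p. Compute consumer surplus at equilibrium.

Equilibrium: 31 - p = -35 + 5p gives p* = 11, q* = 20.
Demand choke price (qd = 0): p = 31.
CS = ½(31 − 11)(20) = 200.

Consumer surplus = 200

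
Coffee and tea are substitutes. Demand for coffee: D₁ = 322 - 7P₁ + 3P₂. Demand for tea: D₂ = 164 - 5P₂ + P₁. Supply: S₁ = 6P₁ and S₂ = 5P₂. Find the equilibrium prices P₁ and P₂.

Market 1: 322 - 7P₁ + 3P₂ = 6P₁ → 13P₁ - 3P₂ = 322.
Market 2: 10P₂ - P₁ = 164.
Eliminating P₂: 10×(1) + 3×(2) gives 127P₁ = 3712, so P₁ = 3712/127.
Back-substitute into (2): P₂ = (164 + 1×3712/127) / 10 = 2454/127.

P₁ = 3712/127, P₂ = 2454/127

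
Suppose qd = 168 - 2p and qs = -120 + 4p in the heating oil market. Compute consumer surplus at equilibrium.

Consumer surplus = 1296

Equilibrium: 168 - 2p = -120 + 4p gives p* = 48, q* = 72.
Demand choke price (qd = 0): p = 84.
CS = ½(84 − 48)(72) = 1296.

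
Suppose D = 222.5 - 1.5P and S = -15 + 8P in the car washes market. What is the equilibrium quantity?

Q* = 185

Set D = S: 222.5 - 1.5P = -15 + 8P.
237.5 = 9.5P, so P* = 25.
Q* = 222.5 − 1.5(25) = 185.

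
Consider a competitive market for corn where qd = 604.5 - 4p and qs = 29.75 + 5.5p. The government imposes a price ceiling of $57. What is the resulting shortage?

Shortage = 33.25

Equilibrium price would be p* = 60.5, so the ceiling at 57 binds.
At p = 57: qd = 604.5 − 4(57) = 376.5, qs = 29.75 + 5.5(57) = 343.25.
Shortage = 376.5 − 343.25 = 33.25.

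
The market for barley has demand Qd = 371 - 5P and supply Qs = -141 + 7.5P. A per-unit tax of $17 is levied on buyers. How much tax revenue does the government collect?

Pre-tax equilibrium: P* = 40.96, Q* = 166.2.
Tax on buyers shifts demand to Qd = 371 − 5(P + 17) = 286 - 5P.
286 - 5P = -141 + 7.5P gives seller price Ps = 34.16; buyers pay Pb = 34.16 + 17 = 51.16.
New quantity: Q = 371 − 5(51.16) = 115.2.
Revenue = 17 × 115.2 = 1958.4.

Tax revenue = 1958.4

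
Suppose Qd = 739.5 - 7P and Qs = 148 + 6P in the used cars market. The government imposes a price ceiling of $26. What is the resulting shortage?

Equilibrium price would be P* = 45.5, so the ceiling at 26 binds.
At P = 26: Qd = 739.5 − 7(26) = 557.5, Qs = 148 + 6(26) = 304.
Shortage = 557.5 − 304 = 253.5.

Shortage = 253.5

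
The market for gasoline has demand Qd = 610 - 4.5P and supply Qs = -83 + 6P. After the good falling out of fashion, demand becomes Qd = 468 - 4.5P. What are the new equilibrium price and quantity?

Original equilibrium: P* = 66, Q* = 313.
New equilibrium: 468 - 4.5P = -83 + 6P, so 551 = 10.5P and P' = 1102/21; Q' = 468 − 4.5(1102/21) = 1623/7.

P' = 1102/21, Q' = 1623/7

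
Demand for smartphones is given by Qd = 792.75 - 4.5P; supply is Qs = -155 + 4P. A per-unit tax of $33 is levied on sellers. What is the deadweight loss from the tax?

Deadweight loss = 19602/17

Pre-tax equilibrium: P* = 111.5, Q* = 291.
Tax on sellers shifts supply to Qs = -155 + 4(P − 33) = -287 + 4P.
792.75 - 4.5P = -287 + 4P gives buyer price Pb = 4319/34; sellers receive Ps = 4319/34 − 33 = 3197/34.
New quantity: Q = 792.75 − 4.5(4319/34) = 3759/17.
DWL = ½ × 33 × (291 − 3759/17) = 19602/17.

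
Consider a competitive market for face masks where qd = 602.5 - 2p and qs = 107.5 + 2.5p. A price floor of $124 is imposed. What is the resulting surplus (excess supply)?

Surplus = 63

Equilibrium price would be p* = 110, so the floor at 124 binds.
At p = 124: qd = 354.5, qs = 417.5.
Surplus = 417.5 − 354.5 = 63.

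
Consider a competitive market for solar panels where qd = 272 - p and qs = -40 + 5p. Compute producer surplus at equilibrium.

Equilibrium: 272 - p = -40 + 5p gives p* = 52, q* = 220.
Supply starts at p = 8 (where qs = 0).
PS = ½(52 − 8)(220) = 4840.

Producer surplus = 4840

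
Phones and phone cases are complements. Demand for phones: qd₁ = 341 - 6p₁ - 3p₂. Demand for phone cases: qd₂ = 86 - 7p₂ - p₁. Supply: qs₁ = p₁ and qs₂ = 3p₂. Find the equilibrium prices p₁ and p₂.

p₁ = 3152/67, p₂ = 261/67

Market 1: 341 - 6p₁ - 3p₂ = p₁ → 7p₁ + 3p₂ = 341.
Market 2: 10p₂ + p₁ = 86.
Eliminating p₂: 10×(1) − 3×(2) gives 67p₁ = 3152, so p₁ = 3152/67.
Back-substitute into (2): p₂ = (86 − 1×3152/67) / 10 = 261/67.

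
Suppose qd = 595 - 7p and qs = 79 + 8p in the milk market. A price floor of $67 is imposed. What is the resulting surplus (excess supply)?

Equilibrium price would be p* = 34.4, so the floor at 67 binds.
At p = 67: qd = 126, qs = 615.
Surplus = 615 − 126 = 489.

Surplus = 489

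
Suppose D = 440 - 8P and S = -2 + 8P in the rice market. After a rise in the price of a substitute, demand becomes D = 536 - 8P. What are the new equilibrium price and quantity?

P' = 33.625, Q' = 267

Original equilibrium: P* = 27.625, Q* = 219.
New equilibrium: 536 - 8P = -2 + 8P, so 538 = 16P and P' = 33.625; Q' = 536 − 8(33.625) = 267.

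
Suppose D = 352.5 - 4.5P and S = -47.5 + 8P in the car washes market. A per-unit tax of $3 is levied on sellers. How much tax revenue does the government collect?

Pre-tax equilibrium: P* = 32, Q* = 208.5.
Tax on sellers shifts supply to S = -47.5 + 8(P − 3) = -71.5 + 8P.
352.5 - 4.5P = -71.5 + 8P gives buyer price Pb = 33.92; sellers receive Ps = 33.92 − 3 = 30.92.
New quantity: Q = 352.5 − 4.5(33.92) = 199.86.
Revenue = 3 × 199.86 = 599.58.

Tax revenue = 599.58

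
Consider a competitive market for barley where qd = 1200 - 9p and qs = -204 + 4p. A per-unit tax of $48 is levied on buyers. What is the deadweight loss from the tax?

Pre-tax equilibrium: p* = 108, q* = 228.
Tax on buyers shifts demand to qd = 1200 − 9(p + 48) = 768 - 9p.
768 - 9p = -204 + 4p gives seller price ps = 972/13; buyers pay pb = 972/13 + 48 = 1596/13.
New quantity: q = 1200 − 9(1596/13) = 1236/13.
DWL = ½ × 48 × (228 − 1236/13) = 41472/13.

Deadweight loss = 41472/13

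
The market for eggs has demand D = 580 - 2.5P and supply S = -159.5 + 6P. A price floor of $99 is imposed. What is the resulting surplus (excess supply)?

Equilibrium price would be P* = 87, so the floor at 99 binds.
At P = 99: D = 332.5, S = 434.5.
Surplus = 434.5 − 332.5 = 102.

Surplus = 102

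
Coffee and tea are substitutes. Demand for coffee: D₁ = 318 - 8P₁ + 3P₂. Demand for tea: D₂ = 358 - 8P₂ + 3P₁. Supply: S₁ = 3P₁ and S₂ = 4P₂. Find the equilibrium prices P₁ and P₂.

Market 1: 318 - 8P₁ + 3P₂ = 3P₁ → 11P₁ - 3P₂ = 318.
Market 2: 12P₂ - 3P₁ = 358.
Eliminating P₂: 12×(1) + 3×(2) gives 123P₁ = 4890, so P₁ = 1630/41.
Back-substitute into (2): P₂ = (358 + 3×1630/41) / 12 = 4892/123.

P₁ = 1630/41, P₂ = 4892/123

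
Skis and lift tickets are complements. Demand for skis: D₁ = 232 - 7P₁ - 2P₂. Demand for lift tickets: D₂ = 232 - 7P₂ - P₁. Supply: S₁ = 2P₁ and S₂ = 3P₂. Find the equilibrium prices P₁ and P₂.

Market 1: 232 - 7P₁ - 2P₂ = 2P₁ → 9P₁ + 2P₂ = 232.
Market 2: 10P₂ + P₁ = 232.
Eliminating P₂: 10×(1) − 2×(2) gives 88P₁ = 1856, so P₁ = 232/11.
Back-substitute into (2): P₂ = (232 − 1×232/11) / 10 = 232/11.

P₁ = 232/11, P₂ = 232/11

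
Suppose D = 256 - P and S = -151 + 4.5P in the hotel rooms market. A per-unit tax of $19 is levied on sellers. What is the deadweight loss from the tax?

Pre-tax equilibrium: P* = 74, Q* = 182.
Tax on sellers shifts supply to S = -151 + 4.5(P − 19) = -236.5 + 4.5P.
256 - P = -236.5 + 4.5P gives buyer price Pb = 985/11; sellers receive Ps = 985/11 − 19 = 776/11.
New quantity: Q = 256 − 1(985/11) = 1831/11.
DWL = ½ × 19 × (182 − 1831/11) = 3249/22.

Deadweight loss = 3249/22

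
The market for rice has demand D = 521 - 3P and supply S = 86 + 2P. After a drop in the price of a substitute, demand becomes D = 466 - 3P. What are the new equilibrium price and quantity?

P' = 76, Q' = 238

Original equilibrium: P* = 87, Q* = 260.
New equilibrium: 466 - 3P = 86 + 2P, so 380 = 5P and P' = 76; Q' = 466 − 3(76) = 238.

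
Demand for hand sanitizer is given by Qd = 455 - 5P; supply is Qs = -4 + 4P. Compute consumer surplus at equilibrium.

Equilibrium: 455 - 5P = -4 + 4P gives P* = 51, Q* = 200.
Demand choke price (Qd = 0): P = 91.
CS = ½(91 − 51)(200) = 4000.

Consumer surplus = 4000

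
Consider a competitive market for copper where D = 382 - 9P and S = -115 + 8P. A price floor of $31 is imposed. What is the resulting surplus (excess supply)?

Equilibrium price would be P* = 497/17, so the floor at 31 binds.
At P = 31: D = 103, S = 133.
Surplus = 133 − 103 = 30.

Surplus = 30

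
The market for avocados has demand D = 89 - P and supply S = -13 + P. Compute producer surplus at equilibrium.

Equilibrium: 89 - P = -13 + P gives P* = 51, Q* = 38.
Supply starts at P = 13 (where S = 0).
PS = ½(51 − 13)(38) = 722.

Producer surplus = 722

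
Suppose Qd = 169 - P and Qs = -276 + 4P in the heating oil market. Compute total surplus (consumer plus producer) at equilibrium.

Equilibrium: 169 - P = -276 + 4P gives P* = 89, Q* = 80.
Demand choke price: P = 169; supply starts at P = 69.
CS = ½(169 − 89)(80) = 3200; PS = ½(89 − 69)(80) = 800.

Total surplus = 4000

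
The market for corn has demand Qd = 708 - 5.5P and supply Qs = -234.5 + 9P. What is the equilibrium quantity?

Q* = 350.5

Set Qd = Qs: 708 - 5.5P = -234.5 + 9P.
942.5 = 14.5P, so P* = 65.
Q* = 708 − 5.5(65) = 350.5.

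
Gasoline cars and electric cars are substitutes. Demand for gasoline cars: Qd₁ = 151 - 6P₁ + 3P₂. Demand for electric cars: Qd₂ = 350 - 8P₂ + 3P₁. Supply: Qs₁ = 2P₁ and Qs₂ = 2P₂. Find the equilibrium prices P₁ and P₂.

P₁ = 2560/71, P₂ = 3253/71

Market 1: 151 - 6P₁ + 3P₂ = 2P₁ → 8P₁ - 3P₂ = 151.
Market 2: 10P₂ - 3P₁ = 350.
Eliminating P₂: 10×(1) + 3×(2) gives 71P₁ = 2560, so P₁ = 2560/71.
Back-substitute into (2): P₂ = (350 + 3×2560/71) / 10 = 3253/71.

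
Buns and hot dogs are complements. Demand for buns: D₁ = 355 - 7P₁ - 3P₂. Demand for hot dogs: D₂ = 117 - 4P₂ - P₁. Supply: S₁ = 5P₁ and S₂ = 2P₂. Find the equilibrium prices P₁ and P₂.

P₁ = 593/23, P₂ = 1049/69

Market 1: 355 - 7P₁ - 3P₂ = 5P₁ → 12P₁ + 3P₂ = 355.
Market 2: 6P₂ + P₁ = 117.
Eliminating P₂: 6×(1) − 3×(2) gives 69P₁ = 1779, so P₁ = 593/23.
Back-substitute into (2): P₂ = (117 − 1×593/23) / 6 = 1049/69.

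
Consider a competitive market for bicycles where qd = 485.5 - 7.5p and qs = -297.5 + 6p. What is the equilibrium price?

p* = 58

Set qd = qs: 485.5 - 7.5p = -297.5 + 6p.
783 = 13.5p, so p* = 58.
q* = 485.5 − 7.5(58) = 50.5.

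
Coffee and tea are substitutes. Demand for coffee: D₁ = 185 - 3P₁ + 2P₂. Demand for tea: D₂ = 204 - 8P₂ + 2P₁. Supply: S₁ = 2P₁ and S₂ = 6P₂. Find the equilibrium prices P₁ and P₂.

Market 1: 185 - 3P₁ + 2P₂ = 2P₁ → 5P₁ - 2P₂ = 185.
Market 2: 14P₂ - 2P₁ = 204.
Eliminating P₂: 14×(1) + 2×(2) gives 66P₁ = 2998, so P₁ = 1499/33.
Back-substitute into (2): P₂ = (204 + 2×1499/33) / 14 = 695/33.

P₁ = 1499/33, P₂ = 695/33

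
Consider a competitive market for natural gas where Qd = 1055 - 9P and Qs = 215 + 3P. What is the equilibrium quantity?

Q* = 425

Set Qd = Qs: 1055 - 9P = 215 + 3P.
840 = 12P, so P* = 70.
Q* = 1055 − 9(70) = 425.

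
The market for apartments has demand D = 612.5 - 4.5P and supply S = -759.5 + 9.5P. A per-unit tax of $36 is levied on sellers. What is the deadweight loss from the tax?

Pre-tax equilibrium: P* = 98, Q* = 171.5.
Tax on sellers shifts supply to S = -759.5 + 9.5(P − 36) = -1101.5 + 9.5P.
612.5 - 4.5P = -1101.5 + 9.5P gives buyer price Pb = 857/7; sellers receive Ps = 857/7 − 36 = 605/7.
New quantity: Q = 612.5 − 4.5(857/7) = 431/7.
DWL = ½ × 36 × (171.5 − 431/7) = 13851/7.

Deadweight loss = 13851/7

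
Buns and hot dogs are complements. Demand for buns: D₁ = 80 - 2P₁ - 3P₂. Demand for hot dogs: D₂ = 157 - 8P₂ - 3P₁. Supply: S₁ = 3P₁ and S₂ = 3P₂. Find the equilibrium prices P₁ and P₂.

Market 1: 80 - 2P₁ - 3P₂ = 3P₁ → 5P₁ + 3P₂ = 80.
Market 2: 11P₂ + 3P₁ = 157.
Eliminating P₂: 11×(1) − 3×(2) gives 46P₁ = 409, so P₁ = 409/46.
Back-substitute into (2): P₂ = (157 − 3×409/46) / 11 = 545/46.

P₁ = 409/46, P₂ = 545/46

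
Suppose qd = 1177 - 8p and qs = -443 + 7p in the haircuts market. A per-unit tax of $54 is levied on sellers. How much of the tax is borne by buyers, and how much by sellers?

Pre-tax equilibrium: p* = 108, q* = 313.
Tax on sellers shifts supply to qs = -443 + 7(p − 54) = -821 + 7p.
1177 - 8p = -821 + 7p gives buyer price pb = 133.2; sellers receive ps = 133.2 − 54 = 79.2.
New quantity: q = 1177 − 8(133.2) = 111.4.
Buyer burden = 133.2 − 108 = 25.2; seller burden = 108 − 79.2 = 28.8.

Buyers bear $25.2, sellers bear $28.8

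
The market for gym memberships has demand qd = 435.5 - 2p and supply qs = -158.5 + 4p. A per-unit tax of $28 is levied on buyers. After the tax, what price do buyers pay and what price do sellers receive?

Pre-tax equilibrium: p* = 99, q* = 237.5.
Tax on buyers shifts demand to qd = 435.5 − 2(p + 28) = 379.5 - 2p.
379.5 - 2p = -158.5 + 4p gives seller price ps = 269/3; buyers pay pb = 269/3 + 28 = 353/3.
New quantity: q = 435.5 − 2(353/3) = 1201/6.

Buyers pay 353/3, sellers receive 269/3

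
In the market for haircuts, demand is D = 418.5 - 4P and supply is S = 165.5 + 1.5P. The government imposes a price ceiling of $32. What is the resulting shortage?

Shortage = 77

Equilibrium price would be P* = 46, so the ceiling at 32 binds.
At P = 32: D = 418.5 − 4(32) = 290.5, S = 165.5 + 1.5(32) = 213.5.
Shortage = 290.5 − 213.5 = 77.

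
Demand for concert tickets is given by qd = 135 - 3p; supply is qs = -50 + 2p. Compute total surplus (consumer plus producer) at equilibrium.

Equilibrium: 135 - 3p = -50 + 2p gives p* = 37, q* = 24.
Demand choke price: p = 45; supply starts at p = 25.
CS = ½(45 − 37)(24) = 96; PS = ½(37 − 25)(24) = 144.

Total surplus = 240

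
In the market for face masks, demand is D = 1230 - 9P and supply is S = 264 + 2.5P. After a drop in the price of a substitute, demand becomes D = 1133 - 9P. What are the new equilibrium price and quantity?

Original equilibrium: P* = 84, Q* = 474.
New equilibrium: 1133 - 9P = 264 + 2.5P, so 869 = 11.5P and P' = 1738/23; Q' = 1133 − 9(1738/23) = 10417/23.

P' = 1738/23, Q' = 10417/23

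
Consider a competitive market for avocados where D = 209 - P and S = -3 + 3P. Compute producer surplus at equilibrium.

Producer surplus = 4056

Equilibrium: 209 - P = -3 + 3P gives P* = 53, Q* = 156.
Supply starts at P = 1 (where S = 0).
PS = ½(53 − 1)(156) = 4056.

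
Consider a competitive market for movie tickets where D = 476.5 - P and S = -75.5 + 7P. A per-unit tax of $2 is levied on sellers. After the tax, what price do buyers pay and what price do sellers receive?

Pre-tax equilibrium: P* = 69, Q* = 407.5.
Tax on sellers shifts supply to S = -75.5 + 7(P − 2) = -89.5 + 7P.
476.5 - P = -89.5 + 7P gives buyer price Pb = 70.75; sellers receive Ps = 70.75 − 2 = 68.75.
New quantity: Q = 476.5 − 1(70.75) = 405.75.

Buyers pay $70.75, sellers receive $68.75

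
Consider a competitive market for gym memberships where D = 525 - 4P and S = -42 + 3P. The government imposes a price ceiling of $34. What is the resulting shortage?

Equilibrium price would be P* = 81, so the ceiling at 34 binds.
At P = 34: D = 525 − 4(34) = 389, S = -42 + 3(34) = 60.
Shortage = 389 − 60 = 329.

Shortage = 329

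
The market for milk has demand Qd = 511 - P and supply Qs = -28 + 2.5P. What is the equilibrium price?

P* = 154

Set Qd = Qs: 511 - P = -28 + 2.5P.
539 = 3.5P, so P* = 154.
Q* = 511 − 1(154) = 357.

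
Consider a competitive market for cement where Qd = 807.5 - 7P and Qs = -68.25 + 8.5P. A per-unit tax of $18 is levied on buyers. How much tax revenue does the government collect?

Tax revenue = 191340/31

Pre-tax equilibrium: P* = 56.5, Q* = 412.
Tax on buyers shifts demand to Qd = 807.5 − 7(P + 18) = 681.5 - 7P.
681.5 - 7P = -68.25 + 8.5P gives seller price Ps = 2999/62; buyers pay Pb = 2999/62 + 18 = 4115/62.
New quantity: Q = 807.5 − 7(4115/62) = 10630/31.
Revenue = 18 × 10630/31 = 191340/31.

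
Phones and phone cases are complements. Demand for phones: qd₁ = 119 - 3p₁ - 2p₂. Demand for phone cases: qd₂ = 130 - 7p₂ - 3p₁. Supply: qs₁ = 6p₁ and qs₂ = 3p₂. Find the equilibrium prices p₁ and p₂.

Market 1: 119 - 3p₁ - 2p₂ = 6p₁ → 9p₁ + 2p₂ = 119.
Market 2: 10p₂ + 3p₁ = 130.
Eliminating p₂: 10×(1) − 2×(2) gives 84p₁ = 930, so p₁ = 155/14.
Back-substitute into (2): p₂ = (130 − 3×155/14) / 10 = 271/28.

p₁ = 155/14, p₂ = 271/28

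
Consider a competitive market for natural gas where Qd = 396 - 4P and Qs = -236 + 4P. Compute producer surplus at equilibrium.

Producer surplus = 800

Equilibrium: 396 - 4P = -236 + 4P gives P* = 79, Q* = 80.
Supply starts at P = 59 (where Qs = 0).
PS = ½(79 − 59)(80) = 800.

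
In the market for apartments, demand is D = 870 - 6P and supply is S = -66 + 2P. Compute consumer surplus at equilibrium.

Consumer surplus = 2352

Equilibrium: 870 - 6P = -66 + 2P gives P* = 117, Q* = 168.
Demand choke price (D = 0): P = 145.
CS = ½(145 − 117)(168) = 2352.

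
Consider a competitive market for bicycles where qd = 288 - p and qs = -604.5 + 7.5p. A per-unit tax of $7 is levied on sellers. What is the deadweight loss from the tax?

Deadweight loss = 735/34

Pre-tax equilibrium: p* = 105, q* = 183.
Tax on sellers shifts supply to qs = -604.5 + 7.5(p − 7) = -657 + 7.5p.
288 - p = -657 + 7.5p gives buyer price pb = 1890/17; sellers receive ps = 1890/17 − 7 = 1771/17.
New quantity: q = 288 − 1(1890/17) = 3006/17.
DWL = ½ × 7 × (183 − 3006/17) = 735/34.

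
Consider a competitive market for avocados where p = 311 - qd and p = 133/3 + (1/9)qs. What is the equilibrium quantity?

Set the two price expressions equal: 311 - q = 133/3 + (1/9)q.
800/3 = (10/9)q, so q* = 240.
p* = 311 − (1)(240) = 71.

q* = 240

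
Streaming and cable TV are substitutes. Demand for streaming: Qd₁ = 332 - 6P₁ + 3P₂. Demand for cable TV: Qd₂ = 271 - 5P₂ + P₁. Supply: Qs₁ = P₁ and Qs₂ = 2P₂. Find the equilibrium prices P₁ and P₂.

Market 1: 332 - 6P₁ + 3P₂ = P₁ → 7P₁ - 3P₂ = 332.
Market 2: 7P₂ - P₁ = 271.
Eliminating P₂: 7×(1) + 3×(2) gives 46P₁ = 3137, so P₁ = 3137/46.
Back-substitute into (2): P₂ = (271 + 1×3137/46) / 7 = 2229/46.

P₁ = 3137/46, P₂ = 2229/46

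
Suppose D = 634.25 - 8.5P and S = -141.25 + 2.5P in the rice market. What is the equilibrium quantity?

Q* = 35

Set D = S: 634.25 - 8.5P = -141.25 + 2.5P.
775.5 = 11P, so P* = 70.5.
Q* = 634.25 − 8.5(70.5) = 35.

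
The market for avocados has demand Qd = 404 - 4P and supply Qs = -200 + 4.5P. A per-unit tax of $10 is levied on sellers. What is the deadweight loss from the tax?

Deadweight loss = 1800/17

Pre-tax equilibrium: P* = 1208/17, Q* = 2036/17.
Tax on sellers shifts supply to Qs = -200 + 4.5(P − 10) = -245 + 4.5P.
404 - 4P = -245 + 4.5P gives buyer price Pb = 1298/17; sellers receive Ps = 1298/17 − 10 = 1128/17.
New quantity: Q = 404 − 4(1298/17) = 1676/17.
DWL = ½ × 10 × (2036/17 − 1676/17) = 1800/17.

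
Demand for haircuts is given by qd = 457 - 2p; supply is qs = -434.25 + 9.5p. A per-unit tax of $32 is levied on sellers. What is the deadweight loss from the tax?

Pre-tax equilibrium: p* = 77.5, q* = 302.
Tax on sellers shifts supply to qs = -434.25 + 9.5(p − 32) = -738.25 + 9.5p.
457 - 2p = -738.25 + 9.5p gives buyer price pb = 4781/46; sellers receive ps = 4781/46 − 32 = 3309/46.
New quantity: q = 457 − 2(4781/46) = 5730/23.
DWL = ½ × 32 × (302 − 5730/23) = 19456/23.

Deadweight loss = 19456/23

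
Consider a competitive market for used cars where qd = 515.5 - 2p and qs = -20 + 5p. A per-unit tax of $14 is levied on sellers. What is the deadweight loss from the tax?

Pre-tax equilibrium: p* = 76.5, q* = 362.5.
Tax on sellers shifts supply to qs = -20 + 5(p − 14) = -90 + 5p.
515.5 - 2p = -90 + 5p gives buyer price pb = 86.5; sellers receive ps = 86.5 − 14 = 72.5.
New quantity: q = 515.5 − 2(86.5) = 342.5.
DWL = ½ × 14 × (362.5 − 342.5) = 140.

Deadweight loss = 140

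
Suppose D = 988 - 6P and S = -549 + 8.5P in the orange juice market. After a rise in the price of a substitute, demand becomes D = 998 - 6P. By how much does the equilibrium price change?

Original equilibrium: P* = 106, Q* = 352.
New equilibrium: 998 - 6P = -549 + 8.5P, so 1547 = 14.5P and P' = 3094/29; Q' = 998 − 6(3094/29) = 10378/29.
Change in price: 3094/29 − 106 = 20/29.

ΔP = 20/29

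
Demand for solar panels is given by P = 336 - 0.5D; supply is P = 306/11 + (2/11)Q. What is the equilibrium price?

P* = 110

Set the two price expressions equal: 336 - 0.5Q = 306/11 + (2/11)Q.
3390/11 = (15/22)Q, so Q* = 452.
P* = 336 − (0.5)(452) = 110.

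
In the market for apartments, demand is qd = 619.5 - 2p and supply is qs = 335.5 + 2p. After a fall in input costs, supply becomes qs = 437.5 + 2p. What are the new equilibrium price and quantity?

p' = 45.5, q' = 528.5

Original equilibrium: p* = 71, q* = 477.5.
New equilibrium: 619.5 - 2p = 437.5 + 2p, so 182 = 4p and p' = 45.5; q' = 619.5 − 2(45.5) = 528.5.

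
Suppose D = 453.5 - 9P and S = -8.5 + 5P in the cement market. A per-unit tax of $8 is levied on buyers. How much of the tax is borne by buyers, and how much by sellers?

Buyers bear 20/7, sellers bear 36/7

Pre-tax equilibrium: P* = 33, Q* = 156.5.
Tax on buyers shifts demand to D = 453.5 − 9(P + 8) = 381.5 - 9P.
381.5 - 9P = -8.5 + 5P gives seller price Ps = 195/7; buyers pay Pb = 195/7 + 8 = 251/7.
New quantity: Q = 453.5 − 9(251/7) = 1831/14.
Buyer burden = 251/7 − 33 = 20/7; seller burden = 33 − 195/7 = 36/7.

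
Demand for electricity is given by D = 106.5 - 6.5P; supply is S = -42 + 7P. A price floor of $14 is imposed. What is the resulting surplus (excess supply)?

Surplus = 40.5

Equilibrium price would be P* = 11, so the floor at 14 binds.
At P = 14: D = 15.5, S = 56.
Surplus = 56 − 15.5 = 40.5.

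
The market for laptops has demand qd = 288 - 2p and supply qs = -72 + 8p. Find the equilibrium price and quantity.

p* = 36, q* = 216

Set qd = qs: 288 - 2p = -72 + 8p.
360 = 10p, so p* = 36.
q* = 288 − 2(36) = 216.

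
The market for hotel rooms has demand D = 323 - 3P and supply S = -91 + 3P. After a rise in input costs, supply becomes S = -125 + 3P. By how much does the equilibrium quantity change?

Original equilibrium: P* = 69, Q* = 116.
New equilibrium: 323 - 3P = -125 + 3P, so 448 = 6P and P' = 224/3; Q' = 323 − 3(224/3) = 99.
Change in quantity: 99 − 116 = -17.

ΔQ = -17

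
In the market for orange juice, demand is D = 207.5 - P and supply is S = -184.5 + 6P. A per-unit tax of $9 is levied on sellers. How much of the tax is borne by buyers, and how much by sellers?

Pre-tax equilibrium: P* = 56, Q* = 151.5.
Tax on sellers shifts supply to S = -184.5 + 6(P − 9) = -238.5 + 6P.
207.5 - P = -238.5 + 6P gives buyer price Pb = 446/7; sellers receive Ps = 446/7 − 9 = 383/7.
New quantity: Q = 207.5 − 1(446/7) = 2013/14.
Buyer burden = 446/7 − 56 = 54/7; seller burden = 56 − 383/7 = 9/7.

Buyers bear 54/7, sellers bear 9/7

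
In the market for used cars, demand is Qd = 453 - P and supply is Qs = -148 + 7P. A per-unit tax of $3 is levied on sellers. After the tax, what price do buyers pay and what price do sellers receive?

Pre-tax equilibrium: P* = 75.125, Q* = 377.875.
Tax on sellers shifts supply to Qs = -148 + 7(P − 3) = -169 + 7P.
453 - P = -169 + 7P gives buyer price Pb = 77.75; sellers receive Ps = 77.75 − 3 = 74.75.
New quantity: Q = 453 − 1(77.75) = 375.25.

Buyers pay $77.75, sellers receive $74.75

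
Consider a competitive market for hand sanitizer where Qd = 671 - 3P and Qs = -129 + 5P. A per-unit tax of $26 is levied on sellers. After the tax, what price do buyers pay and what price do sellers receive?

Buyers pay $116.25, sellers receive $90.25

Pre-tax equilibrium: P* = 100, Q* = 371.
Tax on sellers shifts supply to Qs = -129 + 5(P − 26) = -259 + 5P.
671 - 3P = -259 + 5P gives buyer price Pb = 116.25; sellers receive Ps = 116.25 − 26 = 90.25.
New quantity: Q = 671 − 3(116.25) = 322.25.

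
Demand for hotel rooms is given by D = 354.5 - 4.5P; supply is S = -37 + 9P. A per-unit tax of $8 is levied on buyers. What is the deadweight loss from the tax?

Pre-tax equilibrium: P* = 29, Q* = 224.
Tax on buyers shifts demand to D = 354.5 − 4.5(P + 8) = 318.5 - 4.5P.
318.5 - 4.5P = -37 + 9P gives seller price Ps = 79/3; buyers pay Pb = 79/3 + 8 = 103/3.
New quantity: Q = 354.5 − 4.5(103/3) = 200.
DWL = ½ × 8 × (224 − 200) = 96.

Deadweight loss = 96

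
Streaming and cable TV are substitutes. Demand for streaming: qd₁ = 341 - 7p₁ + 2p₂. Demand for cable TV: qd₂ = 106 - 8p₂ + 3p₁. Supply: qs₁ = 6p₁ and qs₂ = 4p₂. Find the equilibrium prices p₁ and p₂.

Market 1: 341 - 7p₁ + 2p₂ = 6p₁ → 13p₁ - 2p₂ = 341.
Market 2: 12p₂ - 3p₁ = 106.
Eliminating p₂: 12×(1) + 2×(2) gives 150p₁ = 4304, so p₁ = 2152/75.
Back-substitute into (2): p₂ = (106 + 3×2152/75) / 12 = 2401/150.

p₁ = 2152/75, p₂ = 2401/150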